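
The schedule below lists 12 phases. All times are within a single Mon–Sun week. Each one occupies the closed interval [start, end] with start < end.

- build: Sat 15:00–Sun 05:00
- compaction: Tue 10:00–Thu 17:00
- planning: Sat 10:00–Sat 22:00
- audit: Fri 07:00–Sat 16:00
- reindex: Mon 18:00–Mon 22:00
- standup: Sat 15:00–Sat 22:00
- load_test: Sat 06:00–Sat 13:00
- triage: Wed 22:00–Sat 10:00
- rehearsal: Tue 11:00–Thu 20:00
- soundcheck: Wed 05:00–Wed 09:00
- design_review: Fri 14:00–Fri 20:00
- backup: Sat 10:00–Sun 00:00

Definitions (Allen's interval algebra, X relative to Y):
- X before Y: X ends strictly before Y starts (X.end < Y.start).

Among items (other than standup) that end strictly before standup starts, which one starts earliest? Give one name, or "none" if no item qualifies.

reindex

Target standup = [Sat 15:00, Sat 22:00].
audit [Fri 07:00, Sat 16:00] → overlaps → excluded.
backup [Sat 10:00, Sun 00:00] → contains → excluded.
build [Sat 15:00, Sun 05:00] → started-by → excluded.
compaction [Tue 10:00, Thu 17:00] → before → candidate.
design_review [Fri 14:00, Fri 20:00] → before → candidate.
load_test [Sat 06:00, Sat 13:00] → before → candidate.
planning [Sat 10:00, Sat 22:00] → finished-by → excluded.
rehearsal [Tue 11:00, Thu 20:00] → before → candidate.
reindex [Mon 18:00, Mon 22:00] → before → candidate.
soundcheck [Wed 05:00, Wed 09:00] → before → candidate.
triage [Wed 22:00, Sat 10:00] → before → candidate.
Among candidates, earliest start is Mon 18:00 → reindex.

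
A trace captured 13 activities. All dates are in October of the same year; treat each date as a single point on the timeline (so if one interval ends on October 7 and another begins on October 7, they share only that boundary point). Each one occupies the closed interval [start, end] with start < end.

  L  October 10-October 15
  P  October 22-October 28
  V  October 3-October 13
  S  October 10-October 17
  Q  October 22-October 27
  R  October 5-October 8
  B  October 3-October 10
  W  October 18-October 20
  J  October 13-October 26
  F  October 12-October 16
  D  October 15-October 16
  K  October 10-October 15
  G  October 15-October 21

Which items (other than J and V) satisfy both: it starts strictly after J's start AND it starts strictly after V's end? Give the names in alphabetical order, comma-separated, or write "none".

D, G, P, Q, W

Conditions: its start is strictly after J's start (X.start > October 13) AND its start is strictly after V's end (X.start > October 13).
B: start October 3 > October 13? ✗; start October 3 > October 13? ✗ → no.
D: start October 15 > October 13? ✓; start October 15 > October 13? ✓ → yes.
F: start October 12 > October 13? ✗; start October 12 > October 13? ✗ → no.
G: start October 15 > October 13? ✓; start October 15 > October 13? ✓ → yes.
K: start October 10 > October 13? ✗; start October 10 > October 13? ✗ → no.
L: start October 10 > October 13? ✗; start October 10 > October 13? ✗ → no.
P: start October 22 > October 13? ✓; start October 22 > October 13? ✓ → yes.
Q: start October 22 > October 13? ✓; start October 22 > October 13? ✓ → yes.
R: start October 5 > October 13? ✗; start October 5 > October 13? ✗ → no.
S: start October 10 > October 13? ✗; start October 10 > October 13? ✗ → no.
W: start October 18 > October 13? ✓; start October 18 > October 13? ✓ → yes.
Result: D, G, P, Q, W.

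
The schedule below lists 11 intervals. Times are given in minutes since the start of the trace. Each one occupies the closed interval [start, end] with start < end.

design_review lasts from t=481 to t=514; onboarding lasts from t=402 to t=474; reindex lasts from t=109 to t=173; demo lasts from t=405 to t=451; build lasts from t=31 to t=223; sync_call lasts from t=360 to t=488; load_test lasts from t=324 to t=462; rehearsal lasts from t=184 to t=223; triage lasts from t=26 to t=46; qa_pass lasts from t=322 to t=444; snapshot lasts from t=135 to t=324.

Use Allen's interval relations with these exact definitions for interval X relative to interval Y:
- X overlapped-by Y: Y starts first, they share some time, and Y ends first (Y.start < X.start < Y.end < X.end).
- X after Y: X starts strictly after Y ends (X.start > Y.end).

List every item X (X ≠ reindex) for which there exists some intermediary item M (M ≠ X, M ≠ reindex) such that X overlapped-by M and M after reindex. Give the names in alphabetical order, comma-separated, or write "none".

Target reindex = [t=109, t=173].
Intermediaries M with M after reindex: demo, design_review, load_test, onboarding, qa_pass, rehearsal, sync_call.
Via demo — items with X overlapped-by demo: none.
Via design_review — items with X overlapped-by design_review: none.
Via load_test — items with X overlapped-by load_test: onboarding, sync_call.
Via onboarding — items with X overlapped-by onboarding: none.
Via qa_pass — items with X overlapped-by qa_pass: demo, load_test, onboarding, sync_call.
Via rehearsal — items with X overlapped-by rehearsal: none.
Via sync_call — items with X overlapped-by sync_call: design_review.
Union: demo, design_review, load_test, onboarding, sync_call.

demo, design_review, load_test, onboarding, sync_call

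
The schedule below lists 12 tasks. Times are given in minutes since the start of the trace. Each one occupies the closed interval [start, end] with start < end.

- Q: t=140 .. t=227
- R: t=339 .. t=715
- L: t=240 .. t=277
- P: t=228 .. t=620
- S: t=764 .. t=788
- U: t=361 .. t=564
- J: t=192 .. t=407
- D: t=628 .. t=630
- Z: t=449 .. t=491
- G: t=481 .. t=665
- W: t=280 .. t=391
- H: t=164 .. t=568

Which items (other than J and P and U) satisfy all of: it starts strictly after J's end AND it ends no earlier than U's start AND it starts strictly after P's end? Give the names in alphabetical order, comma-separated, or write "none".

Conditions: its start is strictly after J's end (X.start > t=407) AND its end is no earlier than U's start (X.end >= t=361) AND its start is strictly after P's end (X.start > t=620).
D: start t=628 > t=407? ✓; end t=630 >= t=361? ✓; start t=628 > t=620? ✓ → yes.
G: start t=481 > t=407? ✓; end t=665 >= t=361? ✓; start t=481 > t=620? ✗ → no.
H: start t=164 > t=407? ✗; end t=568 >= t=361? ✓; start t=164 > t=620? ✗ → no.
L: start t=240 > t=407? ✗; end t=277 >= t=361? ✗; start t=240 > t=620? ✗ → no.
Q: start t=140 > t=407? ✗; end t=227 >= t=361? ✗; start t=140 > t=620? ✗ → no.
R: start t=339 > t=407? ✗; end t=715 >= t=361? ✓; start t=339 > t=620? ✗ → no.
S: start t=764 > t=407? ✓; end t=788 >= t=361? ✓; start t=764 > t=620? ✓ → yes.
W: start t=280 > t=407? ✗; end t=391 >= t=361? ✓; start t=280 > t=620? ✗ → no.
Z: start t=449 > t=407? ✓; end t=491 >= t=361? ✓; start t=449 > t=620? ✗ → no.
Result: D, S.

D, S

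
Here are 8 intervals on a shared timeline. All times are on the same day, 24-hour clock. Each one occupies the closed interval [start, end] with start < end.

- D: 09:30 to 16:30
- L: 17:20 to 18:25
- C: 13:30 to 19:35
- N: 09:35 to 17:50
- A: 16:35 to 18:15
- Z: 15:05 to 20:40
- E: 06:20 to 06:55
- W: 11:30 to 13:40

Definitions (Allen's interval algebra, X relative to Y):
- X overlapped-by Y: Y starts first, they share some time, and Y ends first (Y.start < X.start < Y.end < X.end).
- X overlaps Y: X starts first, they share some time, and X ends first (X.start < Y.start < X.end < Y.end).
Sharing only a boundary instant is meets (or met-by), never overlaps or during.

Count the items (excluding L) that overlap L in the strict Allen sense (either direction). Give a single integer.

Target L = [17:20, 18:25].
A [16:35, 18:15] → overlaps → counts.
C [13:30, 19:35] → contains → no.
D [09:30, 16:30] → before → no.
E [06:20, 06:55] → before → no.
N [09:35, 17:50] → overlaps → counts.
W [11:30, 13:40] → before → no.
Z [15:05, 20:40] → contains → no.
Total: 2.

2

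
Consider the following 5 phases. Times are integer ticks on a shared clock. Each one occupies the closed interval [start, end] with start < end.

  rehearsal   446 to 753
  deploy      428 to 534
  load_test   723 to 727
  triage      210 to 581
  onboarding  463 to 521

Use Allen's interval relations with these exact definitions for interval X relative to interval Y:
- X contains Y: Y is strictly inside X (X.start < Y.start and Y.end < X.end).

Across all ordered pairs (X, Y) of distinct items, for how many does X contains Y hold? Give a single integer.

Checking all 20 ordered pairs for relation 'contains'; matching pairs in alphabetical order:
(deploy, onboarding): deploy contains onboarding ✓
(rehearsal, load_test): rehearsal contains load_test ✓
(rehearsal, onboarding): rehearsal contains onboarding ✓
(triage, deploy): triage contains deploy ✓
(triage, onboarding): triage contains onboarding ✓
Count: 5.

5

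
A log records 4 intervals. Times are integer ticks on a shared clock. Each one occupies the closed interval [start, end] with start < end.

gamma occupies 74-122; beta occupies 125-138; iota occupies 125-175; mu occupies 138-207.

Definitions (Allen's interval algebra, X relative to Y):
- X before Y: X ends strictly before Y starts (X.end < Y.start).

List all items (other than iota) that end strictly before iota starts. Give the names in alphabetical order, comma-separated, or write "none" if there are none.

gamma

Target iota = [125, 175].
beta [125, 138] → starts → no.
gamma [74, 122] → before → yes.
mu [138, 207] → overlapped-by → no.
Result: gamma.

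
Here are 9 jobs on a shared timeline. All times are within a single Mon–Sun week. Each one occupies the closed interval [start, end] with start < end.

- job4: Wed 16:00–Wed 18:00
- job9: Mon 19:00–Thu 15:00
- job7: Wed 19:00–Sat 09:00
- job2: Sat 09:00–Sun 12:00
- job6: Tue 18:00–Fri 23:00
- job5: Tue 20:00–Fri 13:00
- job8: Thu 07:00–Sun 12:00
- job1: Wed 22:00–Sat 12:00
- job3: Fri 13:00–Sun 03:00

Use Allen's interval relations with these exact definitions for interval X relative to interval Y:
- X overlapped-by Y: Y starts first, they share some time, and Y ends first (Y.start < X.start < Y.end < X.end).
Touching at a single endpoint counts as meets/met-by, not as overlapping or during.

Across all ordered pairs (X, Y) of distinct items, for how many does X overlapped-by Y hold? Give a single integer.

Checking all 72 ordered pairs for relation 'overlapped-by'; matching pairs in alphabetical order:
(job1, job5): job1 overlapped-by job5 ✓
(job1, job6): job1 overlapped-by job6 ✓
(job1, job7): job1 overlapped-by job7 ✓
(job1, job9): job1 overlapped-by job9 ✓
(job2, job1): job2 overlapped-by job1 ✓
(job2, job3): job2 overlapped-by job3 ✓
(job3, job1): job3 overlapped-by job1 ✓
(job3, job6): job3 overlapped-by job6 ✓
(job3, job7): job3 overlapped-by job7 ✓
(job5, job9): job5 overlapped-by job9 ✓
(job6, job9): job6 overlapped-by job9 ✓
(job7, job5): job7 overlapped-by job5 ✓
(job7, job6): job7 overlapped-by job6 ✓
(job7, job9): job7 overlapped-by job9 ✓
(job8, job1): job8 overlapped-by job1 ✓
(job8, job5): job8 overlapped-by job5 ✓
(job8, job6): job8 overlapped-by job6 ✓
(job8, job7): job8 overlapped-by job7 ✓
(job8, job9): job8 overlapped-by job9 ✓
Count: 19.

19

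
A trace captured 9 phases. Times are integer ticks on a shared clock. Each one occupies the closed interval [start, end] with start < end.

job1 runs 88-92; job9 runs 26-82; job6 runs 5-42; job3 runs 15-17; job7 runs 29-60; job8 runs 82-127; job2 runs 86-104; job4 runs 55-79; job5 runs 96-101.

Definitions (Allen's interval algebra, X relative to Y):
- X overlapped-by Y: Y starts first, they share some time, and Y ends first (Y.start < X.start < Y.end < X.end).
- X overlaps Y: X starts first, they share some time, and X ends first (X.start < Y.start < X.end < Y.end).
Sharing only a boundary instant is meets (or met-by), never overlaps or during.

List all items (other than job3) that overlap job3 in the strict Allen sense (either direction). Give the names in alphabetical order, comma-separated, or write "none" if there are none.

none

Target job3 = [15, 17].
job1 [88, 92] → after → no.
job2 [86, 104] → after → no.
job4 [55, 79] → after → no.
job5 [96, 101] → after → no.
job6 [5, 42] → contains → no.
job7 [29, 60] → after → no.
job8 [82, 127] → after → no.
job9 [26, 82] → after → no.
Result: none.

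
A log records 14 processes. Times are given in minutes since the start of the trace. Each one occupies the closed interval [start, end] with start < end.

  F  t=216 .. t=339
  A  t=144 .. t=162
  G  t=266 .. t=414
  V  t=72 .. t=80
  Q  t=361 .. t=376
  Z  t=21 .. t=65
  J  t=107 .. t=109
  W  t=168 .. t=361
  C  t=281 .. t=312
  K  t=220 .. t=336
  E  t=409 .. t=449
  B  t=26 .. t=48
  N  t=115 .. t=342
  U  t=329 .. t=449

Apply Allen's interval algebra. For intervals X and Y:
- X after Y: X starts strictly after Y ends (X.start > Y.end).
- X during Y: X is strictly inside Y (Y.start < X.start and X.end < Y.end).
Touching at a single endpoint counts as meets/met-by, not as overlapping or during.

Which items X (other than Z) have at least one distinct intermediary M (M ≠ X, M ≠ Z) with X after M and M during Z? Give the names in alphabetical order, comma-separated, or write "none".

Target Z = [t=21, t=65].
Intermediaries M with M during Z: B.
Via B — items with X after B: A, C, E, F, G, J, K, N, Q, U, V, W.
Union: A, C, E, F, G, J, K, N, Q, U, V, W.

A, C, E, F, G, J, K, N, Q, U, V, W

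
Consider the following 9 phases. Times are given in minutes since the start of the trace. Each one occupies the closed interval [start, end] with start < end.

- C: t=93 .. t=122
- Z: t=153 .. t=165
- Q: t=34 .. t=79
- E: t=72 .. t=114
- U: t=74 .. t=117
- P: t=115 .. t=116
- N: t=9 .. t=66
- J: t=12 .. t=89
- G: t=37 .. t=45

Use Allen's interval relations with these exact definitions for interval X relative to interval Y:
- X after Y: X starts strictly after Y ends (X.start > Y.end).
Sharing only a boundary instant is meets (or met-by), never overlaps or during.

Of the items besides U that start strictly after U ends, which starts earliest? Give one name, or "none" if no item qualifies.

Target U = [t=74, t=117].
C [t=93, t=122] → overlapped-by → excluded.
E [t=72, t=114] → overlaps → excluded.
G [t=37, t=45] → before → excluded.
J [t=12, t=89] → overlaps → excluded.
N [t=9, t=66] → before → excluded.
P [t=115, t=116] → during → excluded.
Q [t=34, t=79] → overlaps → excluded.
Z [t=153, t=165] → after → candidate.
Among candidates, earliest start is t=153 → Z.

Z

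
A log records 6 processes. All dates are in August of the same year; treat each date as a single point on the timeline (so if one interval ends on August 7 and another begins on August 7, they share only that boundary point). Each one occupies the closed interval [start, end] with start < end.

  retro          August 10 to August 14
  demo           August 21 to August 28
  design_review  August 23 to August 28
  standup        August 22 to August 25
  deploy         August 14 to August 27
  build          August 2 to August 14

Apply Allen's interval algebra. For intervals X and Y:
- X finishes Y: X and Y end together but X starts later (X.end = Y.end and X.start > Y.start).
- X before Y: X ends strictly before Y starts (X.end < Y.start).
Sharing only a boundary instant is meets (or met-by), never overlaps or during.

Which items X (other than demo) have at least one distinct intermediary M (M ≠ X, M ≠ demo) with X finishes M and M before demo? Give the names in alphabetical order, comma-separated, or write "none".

Target demo = [August 21, August 28].
Intermediaries M with M before demo: build, retro.
Via build — items with X finishes build: retro.
Via retro — items with X finishes retro: none.
Union: retro.

retro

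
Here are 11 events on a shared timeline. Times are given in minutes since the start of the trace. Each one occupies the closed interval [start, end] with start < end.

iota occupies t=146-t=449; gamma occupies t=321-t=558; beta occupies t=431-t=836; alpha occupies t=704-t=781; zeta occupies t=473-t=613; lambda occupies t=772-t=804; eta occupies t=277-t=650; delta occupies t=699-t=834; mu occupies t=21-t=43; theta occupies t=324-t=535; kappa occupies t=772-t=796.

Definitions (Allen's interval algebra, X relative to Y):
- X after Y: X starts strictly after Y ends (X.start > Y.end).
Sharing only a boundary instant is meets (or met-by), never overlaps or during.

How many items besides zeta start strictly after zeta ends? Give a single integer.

4

Target zeta = [t=473, t=613].
alpha [t=704, t=781] → after → counts.
beta [t=431, t=836] → contains → no.
delta [t=699, t=834] → after → counts.
eta [t=277, t=650] → contains → no.
gamma [t=321, t=558] → overlaps → no.
iota [t=146, t=449] → before → no.
kappa [t=772, t=796] → after → counts.
lambda [t=772, t=804] → after → counts.
mu [t=21, t=43] → before → no.
theta [t=324, t=535] → overlaps → no.
Total: 4.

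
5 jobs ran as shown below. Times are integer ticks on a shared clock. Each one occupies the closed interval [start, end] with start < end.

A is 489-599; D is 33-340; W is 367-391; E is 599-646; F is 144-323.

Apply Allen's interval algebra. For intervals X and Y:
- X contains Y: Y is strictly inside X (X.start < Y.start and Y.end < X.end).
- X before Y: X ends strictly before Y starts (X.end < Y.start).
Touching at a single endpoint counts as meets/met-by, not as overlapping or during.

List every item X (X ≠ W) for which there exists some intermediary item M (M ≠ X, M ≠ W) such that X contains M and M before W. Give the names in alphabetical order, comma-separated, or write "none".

Target W = [367, 391].
Intermediaries M with M before W: D, F.
Via D — items with X contains D: none.
Via F — items with X contains F: D.
Union: D.

D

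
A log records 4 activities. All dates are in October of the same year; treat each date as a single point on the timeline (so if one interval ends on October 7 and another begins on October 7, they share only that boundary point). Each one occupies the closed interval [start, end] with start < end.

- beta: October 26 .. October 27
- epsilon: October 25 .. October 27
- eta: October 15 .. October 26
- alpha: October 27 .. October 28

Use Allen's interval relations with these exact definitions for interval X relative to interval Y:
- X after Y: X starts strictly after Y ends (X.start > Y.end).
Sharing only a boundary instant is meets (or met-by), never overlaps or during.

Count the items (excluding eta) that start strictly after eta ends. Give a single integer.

Target eta = [October 15, October 26].
alpha [October 27, October 28] → after → counts.
beta [October 26, October 27] → met-by → no.
epsilon [October 25, October 27] → overlapped-by → no.
Total: 1.

1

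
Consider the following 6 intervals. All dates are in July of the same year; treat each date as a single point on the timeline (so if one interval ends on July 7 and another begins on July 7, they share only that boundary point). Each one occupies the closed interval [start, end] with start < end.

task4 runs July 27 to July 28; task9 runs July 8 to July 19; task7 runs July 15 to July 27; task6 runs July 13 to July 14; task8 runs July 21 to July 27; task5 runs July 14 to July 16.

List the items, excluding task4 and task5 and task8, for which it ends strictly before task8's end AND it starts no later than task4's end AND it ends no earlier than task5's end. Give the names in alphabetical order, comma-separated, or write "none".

task9

Conditions: its end is strictly before task8's end (X.end < July 27) AND its start is no later than task4's end (X.start <= July 28) AND its end is no earlier than task5's end (X.end >= July 16).
task6: end July 14 < July 27? ✓; start July 13 <= July 28? ✓; end July 14 >= July 16? ✗ → no.
task7: end July 27 < July 27? ✗; start July 15 <= July 28? ✓; end July 27 >= July 16? ✓ → no.
task9: end July 19 < July 27? ✓; start July 8 <= July 28? ✓; end July 19 >= July 16? ✓ → yes.
Result: task9.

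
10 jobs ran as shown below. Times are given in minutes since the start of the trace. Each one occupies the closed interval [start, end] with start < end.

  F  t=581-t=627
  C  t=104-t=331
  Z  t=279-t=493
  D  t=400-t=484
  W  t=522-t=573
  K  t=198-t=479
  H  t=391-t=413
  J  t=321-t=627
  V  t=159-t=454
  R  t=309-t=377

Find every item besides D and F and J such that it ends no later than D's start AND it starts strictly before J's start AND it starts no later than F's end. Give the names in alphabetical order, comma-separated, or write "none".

Conditions: its end is no later than D's start (X.end <= t=400) AND its start is strictly before J's start (X.start < t=321) AND its start is no later than F's end (X.start <= t=627).
C: end t=331 <= t=400? ✓; start t=104 < t=321? ✓; start t=104 <= t=627? ✓ → yes.
H: end t=413 <= t=400? ✗; start t=391 < t=321? ✗; start t=391 <= t=627? ✓ → no.
K: end t=479 <= t=400? ✗; start t=198 < t=321? ✓; start t=198 <= t=627? ✓ → no.
R: end t=377 <= t=400? ✓; start t=309 < t=321? ✓; start t=309 <= t=627? ✓ → yes.
V: end t=454 <= t=400? ✗; start t=159 < t=321? ✓; start t=159 <= t=627? ✓ → no.
W: end t=573 <= t=400? ✗; start t=522 < t=321? ✗; start t=522 <= t=627? ✓ → no.
Z: end t=493 <= t=400? ✗; start t=279 < t=321? ✓; start t=279 <= t=627? ✓ → no.
Result: C, R.

C, R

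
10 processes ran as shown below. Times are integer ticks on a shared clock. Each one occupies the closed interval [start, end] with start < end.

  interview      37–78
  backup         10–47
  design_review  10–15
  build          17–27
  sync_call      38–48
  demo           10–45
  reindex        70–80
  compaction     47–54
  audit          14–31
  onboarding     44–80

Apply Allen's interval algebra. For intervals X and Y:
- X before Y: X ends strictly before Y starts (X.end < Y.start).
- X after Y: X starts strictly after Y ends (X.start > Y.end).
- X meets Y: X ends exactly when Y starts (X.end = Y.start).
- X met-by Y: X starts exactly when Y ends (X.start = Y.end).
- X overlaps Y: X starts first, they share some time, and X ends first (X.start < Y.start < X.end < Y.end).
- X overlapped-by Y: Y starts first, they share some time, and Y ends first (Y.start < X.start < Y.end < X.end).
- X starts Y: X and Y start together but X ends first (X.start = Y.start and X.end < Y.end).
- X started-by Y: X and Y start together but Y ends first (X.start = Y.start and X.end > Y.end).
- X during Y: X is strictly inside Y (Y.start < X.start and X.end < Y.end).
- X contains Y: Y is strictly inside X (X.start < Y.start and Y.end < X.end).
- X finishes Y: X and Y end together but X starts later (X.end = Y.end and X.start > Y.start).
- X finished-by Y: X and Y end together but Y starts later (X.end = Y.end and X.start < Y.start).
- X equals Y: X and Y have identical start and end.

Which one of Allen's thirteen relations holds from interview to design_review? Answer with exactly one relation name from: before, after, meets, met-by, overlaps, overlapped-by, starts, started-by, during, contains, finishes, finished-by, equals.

interview = [37, 78]; design_review = [10, 15].
Compare endpoints: interview.start > design_review.start, interview.start > design_review.end, interview.end > design_review.start, interview.end > design_review.end.
That pattern is 'after'.

after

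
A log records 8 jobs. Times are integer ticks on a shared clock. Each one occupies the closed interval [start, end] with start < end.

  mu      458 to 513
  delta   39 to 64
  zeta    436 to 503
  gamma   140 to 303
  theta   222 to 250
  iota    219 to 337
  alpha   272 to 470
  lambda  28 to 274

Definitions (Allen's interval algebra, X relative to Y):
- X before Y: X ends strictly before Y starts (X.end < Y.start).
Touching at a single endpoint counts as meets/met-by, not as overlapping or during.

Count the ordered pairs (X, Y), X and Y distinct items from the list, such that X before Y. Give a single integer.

15

Checking all 56 ordered pairs for relation 'before'; matching pairs in alphabetical order:
(delta, alpha): delta before alpha ✓
(delta, gamma): delta before gamma ✓
(delta, iota): delta before iota ✓
(delta, mu): delta before mu ✓
(delta, theta): delta before theta ✓
(delta, zeta): delta before zeta ✓
(gamma, mu): gamma before mu ✓
(gamma, zeta): gamma before zeta ✓
(iota, mu): iota before mu ✓
(iota, zeta): iota before zeta ✓
(lambda, mu): lambda before mu ✓
(lambda, zeta): lambda before zeta ✓
(theta, alpha): theta before alpha ✓
(theta, mu): theta before mu ✓
(theta, zeta): theta before zeta ✓
Count: 15.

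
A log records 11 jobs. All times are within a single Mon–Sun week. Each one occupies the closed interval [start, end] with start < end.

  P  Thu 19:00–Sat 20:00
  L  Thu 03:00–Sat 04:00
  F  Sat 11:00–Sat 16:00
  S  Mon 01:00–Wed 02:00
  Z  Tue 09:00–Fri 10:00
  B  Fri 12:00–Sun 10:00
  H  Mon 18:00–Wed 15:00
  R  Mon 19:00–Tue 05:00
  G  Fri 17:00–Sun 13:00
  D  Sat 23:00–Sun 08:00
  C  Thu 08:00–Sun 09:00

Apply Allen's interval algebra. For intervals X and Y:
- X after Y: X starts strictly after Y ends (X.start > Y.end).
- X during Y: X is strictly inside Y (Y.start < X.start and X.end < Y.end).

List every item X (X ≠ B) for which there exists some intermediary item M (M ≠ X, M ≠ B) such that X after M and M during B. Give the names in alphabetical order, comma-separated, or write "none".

Target B = [Fri 12:00, Sun 10:00].
Intermediaries M with M during B: D, F.
Via D — items with X after D: none.
Via F — items with X after F: D.
Union: D.

D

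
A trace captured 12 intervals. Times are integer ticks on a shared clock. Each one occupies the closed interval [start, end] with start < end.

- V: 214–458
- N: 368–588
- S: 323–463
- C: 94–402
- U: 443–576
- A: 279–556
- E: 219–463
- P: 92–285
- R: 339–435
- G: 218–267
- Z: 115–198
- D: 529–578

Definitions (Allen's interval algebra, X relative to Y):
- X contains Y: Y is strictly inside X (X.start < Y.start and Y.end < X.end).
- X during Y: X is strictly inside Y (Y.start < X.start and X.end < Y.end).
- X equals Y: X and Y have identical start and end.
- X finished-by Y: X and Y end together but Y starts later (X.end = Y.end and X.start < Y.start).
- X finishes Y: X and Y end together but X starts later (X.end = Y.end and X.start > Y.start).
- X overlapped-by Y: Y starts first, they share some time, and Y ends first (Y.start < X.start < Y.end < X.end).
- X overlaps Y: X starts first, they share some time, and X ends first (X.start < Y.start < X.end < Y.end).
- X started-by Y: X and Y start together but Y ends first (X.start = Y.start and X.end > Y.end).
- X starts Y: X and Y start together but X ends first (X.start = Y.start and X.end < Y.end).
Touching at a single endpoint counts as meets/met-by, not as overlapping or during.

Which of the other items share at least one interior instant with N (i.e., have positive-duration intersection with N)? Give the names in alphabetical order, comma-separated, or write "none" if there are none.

Target N = [368, 588].
A [279, 556] → overlaps → yes.
C [94, 402] → overlaps → yes.
D [529, 578] → during → yes.
E [219, 463] → overlaps → yes.
G [218, 267] → before → no.
P [92, 285] → before → no.
R [339, 435] → overlaps → yes.
S [323, 463] → overlaps → yes.
U [443, 576] → during → yes.
V [214, 458] → overlaps → yes.
Z [115, 198] → before → no.
Result: A, C, D, E, R, S, U, V.

A, C, D, E, R, S, U, V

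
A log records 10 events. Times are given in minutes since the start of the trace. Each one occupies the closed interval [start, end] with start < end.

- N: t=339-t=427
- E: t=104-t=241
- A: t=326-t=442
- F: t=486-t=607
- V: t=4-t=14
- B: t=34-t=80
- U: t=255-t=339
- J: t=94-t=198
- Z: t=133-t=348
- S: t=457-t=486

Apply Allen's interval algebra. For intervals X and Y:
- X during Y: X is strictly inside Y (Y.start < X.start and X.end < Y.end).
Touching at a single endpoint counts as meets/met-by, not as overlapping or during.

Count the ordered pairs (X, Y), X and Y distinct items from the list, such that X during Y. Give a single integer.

2

Checking all 90 ordered pairs for relation 'during'; matching pairs in alphabetical order:
(N, A): N during A ✓
(U, Z): U during Z ✓
Count: 2.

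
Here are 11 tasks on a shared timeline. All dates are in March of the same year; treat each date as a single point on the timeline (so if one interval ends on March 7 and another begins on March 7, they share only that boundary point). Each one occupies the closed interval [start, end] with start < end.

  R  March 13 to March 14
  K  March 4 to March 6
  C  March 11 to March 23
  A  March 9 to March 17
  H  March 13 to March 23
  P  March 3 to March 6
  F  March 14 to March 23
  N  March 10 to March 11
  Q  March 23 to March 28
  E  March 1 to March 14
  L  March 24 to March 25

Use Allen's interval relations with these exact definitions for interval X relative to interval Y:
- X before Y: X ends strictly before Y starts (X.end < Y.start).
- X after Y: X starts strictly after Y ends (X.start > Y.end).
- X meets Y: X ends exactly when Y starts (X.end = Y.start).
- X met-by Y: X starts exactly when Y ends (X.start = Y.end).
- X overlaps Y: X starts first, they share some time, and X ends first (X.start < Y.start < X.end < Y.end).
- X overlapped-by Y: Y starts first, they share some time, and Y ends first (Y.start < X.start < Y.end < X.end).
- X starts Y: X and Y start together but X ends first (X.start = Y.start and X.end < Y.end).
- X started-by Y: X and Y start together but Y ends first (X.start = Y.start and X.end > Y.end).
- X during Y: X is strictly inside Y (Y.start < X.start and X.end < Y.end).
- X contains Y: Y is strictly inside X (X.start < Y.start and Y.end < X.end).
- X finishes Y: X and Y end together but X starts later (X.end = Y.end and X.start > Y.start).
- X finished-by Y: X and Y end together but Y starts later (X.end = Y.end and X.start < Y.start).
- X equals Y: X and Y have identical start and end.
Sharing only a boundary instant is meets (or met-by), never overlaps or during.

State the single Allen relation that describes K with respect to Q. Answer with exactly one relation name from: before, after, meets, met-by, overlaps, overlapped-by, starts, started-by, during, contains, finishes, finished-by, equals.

before

K = [March 4, March 6]; Q = [March 23, March 28].
Compare endpoints: K.start < Q.start, K.start < Q.end, K.end < Q.start, K.end < Q.end.
That pattern is 'before'.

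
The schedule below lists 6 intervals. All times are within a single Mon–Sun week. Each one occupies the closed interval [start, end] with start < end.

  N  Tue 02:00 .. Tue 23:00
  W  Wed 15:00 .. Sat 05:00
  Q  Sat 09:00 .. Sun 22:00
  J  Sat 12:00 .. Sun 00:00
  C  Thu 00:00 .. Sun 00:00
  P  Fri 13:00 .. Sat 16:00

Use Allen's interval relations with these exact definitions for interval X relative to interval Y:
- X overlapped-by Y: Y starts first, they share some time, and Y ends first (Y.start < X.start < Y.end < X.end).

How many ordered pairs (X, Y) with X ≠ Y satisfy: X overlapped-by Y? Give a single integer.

Checking all 30 ordered pairs for relation 'overlapped-by'; matching pairs in alphabetical order:
(C, W): C overlapped-by W ✓
(J, P): J overlapped-by P ✓
(P, W): P overlapped-by W ✓
(Q, C): Q overlapped-by C ✓
(Q, P): Q overlapped-by P ✓
Count: 5.

5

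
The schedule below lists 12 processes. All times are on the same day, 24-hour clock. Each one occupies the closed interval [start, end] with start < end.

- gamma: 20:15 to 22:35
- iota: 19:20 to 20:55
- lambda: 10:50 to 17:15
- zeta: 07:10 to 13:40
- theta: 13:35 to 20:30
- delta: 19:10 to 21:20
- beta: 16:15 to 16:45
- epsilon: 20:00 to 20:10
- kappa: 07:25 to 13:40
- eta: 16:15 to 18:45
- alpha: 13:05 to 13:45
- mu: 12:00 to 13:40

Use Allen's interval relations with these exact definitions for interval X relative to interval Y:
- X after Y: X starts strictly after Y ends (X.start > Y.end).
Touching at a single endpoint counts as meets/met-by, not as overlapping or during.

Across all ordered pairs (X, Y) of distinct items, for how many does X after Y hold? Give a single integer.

37

Checking all 132 ordered pairs for relation 'after'; matching pairs in alphabetical order:
(beta, alpha): beta after alpha ✓
(beta, kappa): beta after kappa ✓
(beta, mu): beta after mu ✓
(beta, zeta): beta after zeta ✓
(delta, alpha): delta after alpha ✓
(delta, beta): delta after beta ✓
(delta, eta): delta after eta ✓
(delta, kappa): delta after kappa ✓
(delta, lambda): delta after lambda ✓
(delta, mu): delta after mu ✓
(delta, zeta): delta after zeta ✓
(epsilon, alpha): epsilon after alpha ✓
(epsilon, beta): epsilon after beta ✓
(epsilon, eta): epsilon after eta ✓
(epsilon, kappa): epsilon after kappa ✓
(epsilon, lambda): epsilon after lambda ✓
(epsilon, mu): epsilon after mu ✓
(epsilon, zeta): epsilon after zeta ✓
(eta, alpha): eta after alpha ✓
(eta, kappa): eta after kappa ✓
(eta, mu): eta after mu ✓
(eta, zeta): eta after zeta ✓
(gamma, alpha): gamma after alpha ✓
(gamma, beta): gamma after beta ✓
... plus 13 further pairs not listed.
Count: 37.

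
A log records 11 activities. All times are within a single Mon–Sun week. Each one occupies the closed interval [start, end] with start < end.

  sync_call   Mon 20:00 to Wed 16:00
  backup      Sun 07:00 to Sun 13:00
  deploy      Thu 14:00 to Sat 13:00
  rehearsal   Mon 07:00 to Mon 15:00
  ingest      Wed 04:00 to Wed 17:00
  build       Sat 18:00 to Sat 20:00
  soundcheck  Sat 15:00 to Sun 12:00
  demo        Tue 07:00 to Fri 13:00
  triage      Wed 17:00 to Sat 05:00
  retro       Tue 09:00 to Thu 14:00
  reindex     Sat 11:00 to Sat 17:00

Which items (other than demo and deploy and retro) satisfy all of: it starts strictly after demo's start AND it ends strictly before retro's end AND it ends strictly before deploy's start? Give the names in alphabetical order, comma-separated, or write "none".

Conditions: its start is strictly after demo's start (X.start > Tue 07:00) AND its end is strictly before retro's end (X.end < Thu 14:00) AND its end is strictly before deploy's start (X.end < Thu 14:00).
backup: start Sun 07:00 > Tue 07:00? ✓; end Sun 13:00 < Thu 14:00? ✗; end Sun 13:00 < Thu 14:00? ✗ → no.
build: start Sat 18:00 > Tue 07:00? ✓; end Sat 20:00 < Thu 14:00? ✗; end Sat 20:00 < Thu 14:00? ✗ → no.
ingest: start Wed 04:00 > Tue 07:00? ✓; end Wed 17:00 < Thu 14:00? ✓; end Wed 17:00 < Thu 14:00? ✓ → yes.
rehearsal: start Mon 07:00 > Tue 07:00? ✗; end Mon 15:00 < Thu 14:00? ✓; end Mon 15:00 < Thu 14:00? ✓ → no.
reindex: start Sat 11:00 > Tue 07:00? ✓; end Sat 17:00 < Thu 14:00? ✗; end Sat 17:00 < Thu 14:00? ✗ → no.
soundcheck: start Sat 15:00 > Tue 07:00? ✓; end Sun 12:00 < Thu 14:00? ✗; end Sun 12:00 < Thu 14:00? ✗ → no.
sync_call: start Mon 20:00 > Tue 07:00? ✗; end Wed 16:00 < Thu 14:00? ✓; end Wed 16:00 < Thu 14:00? ✓ → no.
triage: start Wed 17:00 > Tue 07:00? ✓; end Sat 05:00 < Thu 14:00? ✗; end Sat 05:00 < Thu 14:00? ✗ → no.
Result: ingest.

ingest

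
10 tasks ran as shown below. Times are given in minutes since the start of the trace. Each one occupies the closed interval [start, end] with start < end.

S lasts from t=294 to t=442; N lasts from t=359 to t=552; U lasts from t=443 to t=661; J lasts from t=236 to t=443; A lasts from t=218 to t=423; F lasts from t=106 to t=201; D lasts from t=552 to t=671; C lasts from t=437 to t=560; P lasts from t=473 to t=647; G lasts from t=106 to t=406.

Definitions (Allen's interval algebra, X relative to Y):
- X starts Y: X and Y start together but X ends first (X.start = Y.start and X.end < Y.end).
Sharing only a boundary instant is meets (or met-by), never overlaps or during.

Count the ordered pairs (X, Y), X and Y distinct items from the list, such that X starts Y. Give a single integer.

1

Checking all 90 ordered pairs for relation 'starts'; matching pairs in alphabetical order:
(F, G): F starts G ✓
Count: 1.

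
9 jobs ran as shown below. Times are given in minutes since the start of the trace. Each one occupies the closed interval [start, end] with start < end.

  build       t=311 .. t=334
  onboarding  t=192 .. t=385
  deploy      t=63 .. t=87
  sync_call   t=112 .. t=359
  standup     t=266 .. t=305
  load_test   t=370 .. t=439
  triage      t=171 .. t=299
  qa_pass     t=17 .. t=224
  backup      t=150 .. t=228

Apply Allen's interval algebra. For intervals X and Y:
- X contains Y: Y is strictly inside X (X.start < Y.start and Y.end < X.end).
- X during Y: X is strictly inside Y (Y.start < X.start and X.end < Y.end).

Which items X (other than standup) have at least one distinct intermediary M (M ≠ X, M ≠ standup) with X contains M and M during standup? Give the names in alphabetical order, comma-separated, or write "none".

none

Target standup = [t=266, t=305].
Intermediaries M with M during standup: none.
Union: none.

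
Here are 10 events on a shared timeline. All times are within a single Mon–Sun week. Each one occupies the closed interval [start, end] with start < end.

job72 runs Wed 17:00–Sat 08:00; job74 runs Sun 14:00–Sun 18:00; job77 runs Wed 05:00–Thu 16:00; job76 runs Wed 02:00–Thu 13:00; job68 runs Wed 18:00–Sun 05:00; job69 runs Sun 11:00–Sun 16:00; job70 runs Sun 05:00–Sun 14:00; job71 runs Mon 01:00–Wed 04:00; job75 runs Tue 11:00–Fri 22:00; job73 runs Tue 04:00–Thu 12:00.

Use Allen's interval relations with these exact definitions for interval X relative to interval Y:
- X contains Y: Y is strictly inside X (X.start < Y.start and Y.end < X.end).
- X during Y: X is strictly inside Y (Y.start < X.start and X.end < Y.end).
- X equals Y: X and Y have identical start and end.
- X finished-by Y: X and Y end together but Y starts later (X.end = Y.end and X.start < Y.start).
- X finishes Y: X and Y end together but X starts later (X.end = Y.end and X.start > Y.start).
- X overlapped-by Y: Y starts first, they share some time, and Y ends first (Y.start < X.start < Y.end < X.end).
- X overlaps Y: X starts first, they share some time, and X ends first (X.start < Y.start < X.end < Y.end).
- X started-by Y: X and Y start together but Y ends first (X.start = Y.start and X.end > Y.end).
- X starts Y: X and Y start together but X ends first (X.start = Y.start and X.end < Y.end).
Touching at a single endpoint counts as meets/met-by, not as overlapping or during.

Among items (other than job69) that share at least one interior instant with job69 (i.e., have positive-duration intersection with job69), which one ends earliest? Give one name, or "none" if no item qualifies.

job70

Target job69 = [Sun 11:00, Sun 16:00].
job68 [Wed 18:00, Sun 05:00] → before → excluded.
job70 [Sun 05:00, Sun 14:00] → overlaps → candidate.
job71 [Mon 01:00, Wed 04:00] → before → excluded.
job72 [Wed 17:00, Sat 08:00] → before → excluded.
job73 [Tue 04:00, Thu 12:00] → before → excluded.
job74 [Sun 14:00, Sun 18:00] → overlapped-by → candidate.
job75 [Tue 11:00, Fri 22:00] → before → excluded.
job76 [Wed 02:00, Thu 13:00] → before → excluded.
job77 [Wed 05:00, Thu 16:00] → before → excluded.
Among candidates, earliest end is Sun 14:00 → job70.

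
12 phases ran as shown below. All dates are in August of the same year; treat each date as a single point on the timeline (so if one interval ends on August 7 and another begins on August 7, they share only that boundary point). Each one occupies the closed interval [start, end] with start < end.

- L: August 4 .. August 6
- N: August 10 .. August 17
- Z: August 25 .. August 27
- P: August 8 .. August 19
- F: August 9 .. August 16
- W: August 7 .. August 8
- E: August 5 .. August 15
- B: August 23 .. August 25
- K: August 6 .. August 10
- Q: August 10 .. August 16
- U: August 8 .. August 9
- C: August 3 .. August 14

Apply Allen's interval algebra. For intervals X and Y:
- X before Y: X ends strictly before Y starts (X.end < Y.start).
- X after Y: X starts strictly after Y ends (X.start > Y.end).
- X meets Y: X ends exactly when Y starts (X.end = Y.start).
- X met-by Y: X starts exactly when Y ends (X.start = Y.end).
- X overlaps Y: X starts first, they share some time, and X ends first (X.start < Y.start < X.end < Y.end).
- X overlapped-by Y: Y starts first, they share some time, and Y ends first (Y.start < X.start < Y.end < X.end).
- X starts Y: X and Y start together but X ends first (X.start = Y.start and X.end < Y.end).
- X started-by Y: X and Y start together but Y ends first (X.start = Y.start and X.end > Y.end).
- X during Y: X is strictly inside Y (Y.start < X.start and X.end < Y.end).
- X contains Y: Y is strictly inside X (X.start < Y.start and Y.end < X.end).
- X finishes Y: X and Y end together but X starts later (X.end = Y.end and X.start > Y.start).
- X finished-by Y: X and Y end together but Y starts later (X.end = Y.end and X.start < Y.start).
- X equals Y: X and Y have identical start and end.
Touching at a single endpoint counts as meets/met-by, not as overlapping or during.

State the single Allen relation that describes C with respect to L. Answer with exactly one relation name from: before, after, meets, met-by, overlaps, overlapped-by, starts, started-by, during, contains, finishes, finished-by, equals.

C = [August 3, August 14]; L = [August 4, August 6].
Compare endpoints: C.start < L.start, C.start < L.end, C.end > L.start, C.end > L.end.
That pattern is 'contains'.

contains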